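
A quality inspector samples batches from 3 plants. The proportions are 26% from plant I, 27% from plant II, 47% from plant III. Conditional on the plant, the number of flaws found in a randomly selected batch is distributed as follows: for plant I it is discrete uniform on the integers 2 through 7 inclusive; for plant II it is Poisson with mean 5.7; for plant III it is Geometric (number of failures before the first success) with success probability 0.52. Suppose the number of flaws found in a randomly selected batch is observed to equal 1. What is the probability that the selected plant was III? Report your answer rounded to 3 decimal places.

Likelihoods P(X=1 | ·): I: 0; II: 0.019072; III: 0.2496.
Posterior ∝ prior × likelihood. Numerator for III: 0.47·0.2496 = 0.117312.
Normalizing constant: 0.26·0 + 0.27·0.019072 + 0.47·0.2496 = 0.122461.
P(III | observation) = 0.117312 / 0.122461 = 0.957951.

0.958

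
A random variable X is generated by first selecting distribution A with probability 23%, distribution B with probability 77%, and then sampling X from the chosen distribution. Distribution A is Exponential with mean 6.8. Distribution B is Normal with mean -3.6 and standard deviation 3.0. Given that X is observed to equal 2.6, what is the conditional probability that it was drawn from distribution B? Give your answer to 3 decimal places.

Likelihoods f(2.6 | ·): A: 0.100332; B: 0.0157155.
Posterior ∝ prior × likelihood. Numerator for B: 0.77·0.0157155 = 0.012101.
Normalizing constant: 0.23·0.100332 + 0.77·0.0157155 = 0.0351772.
P(B | observation) = 0.012101 / 0.0351772 = 0.344.

0.344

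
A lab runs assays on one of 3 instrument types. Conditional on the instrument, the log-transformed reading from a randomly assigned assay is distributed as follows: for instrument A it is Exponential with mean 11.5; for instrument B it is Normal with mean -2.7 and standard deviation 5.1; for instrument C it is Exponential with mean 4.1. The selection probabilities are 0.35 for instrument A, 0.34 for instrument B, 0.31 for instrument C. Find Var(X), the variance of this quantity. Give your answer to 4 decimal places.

Per component, A: μ=11.5, E[X²]=264.5; B: μ=-2.7, E[X²]=33.3; C: μ=4.1, E[X²]=33.62.
E[X] = 0.35·11.5 + 0.34·-2.7 + 0.31·4.1 = 4.378.
E[X²] = 0.35·264.5 + 0.34·33.3 + 0.31·33.62 = 114.319.
Var(X) = E[X²] − (E[X])² = 114.319 − 19.1669 = 95.1523.

95.1523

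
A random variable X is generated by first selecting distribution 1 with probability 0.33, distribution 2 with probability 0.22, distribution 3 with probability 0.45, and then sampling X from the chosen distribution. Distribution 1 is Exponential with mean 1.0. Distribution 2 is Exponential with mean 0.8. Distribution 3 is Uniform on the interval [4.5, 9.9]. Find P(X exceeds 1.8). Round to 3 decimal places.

Conditional on each component, P(X > 1.8): 1: 0.165299; 2: 0.105399; 3: 1.
By total probability, P(X > 1.8) = 0.33·0.165299 + 0.22·0.105399 + 0.45·1 = 0.527736.

0.528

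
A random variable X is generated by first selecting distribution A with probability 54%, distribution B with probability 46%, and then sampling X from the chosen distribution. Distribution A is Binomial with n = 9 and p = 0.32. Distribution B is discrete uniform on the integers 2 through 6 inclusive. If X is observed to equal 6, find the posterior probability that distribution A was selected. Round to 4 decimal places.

Likelihoods P(X=6 | ·): A: 0.02836; B: 0.2.
Posterior ∝ prior × likelihood. Numerator for A: 0.54·0.02836 = 0.0153144.
Normalizing constant: 0.54·0.02836 + 0.46·0.2 = 0.107314.
P(A | observation) = 0.0153144 / 0.107314 = 0.142706.

0.1427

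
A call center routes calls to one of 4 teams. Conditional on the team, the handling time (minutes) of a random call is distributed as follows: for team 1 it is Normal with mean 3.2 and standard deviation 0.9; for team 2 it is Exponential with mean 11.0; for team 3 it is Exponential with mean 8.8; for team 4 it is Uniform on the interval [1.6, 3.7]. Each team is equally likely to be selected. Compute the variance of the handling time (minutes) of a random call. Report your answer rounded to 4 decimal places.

Per component, 1: μ=3.2, E[X²]=11.05; 2: μ=11, E[X²]=242; 3: μ=8.8, E[X²]=154.88; 4: μ=2.65, E[X²]=7.39.
E[X] = 0.25·3.2 + 0.25·11 + 0.25·8.8 + 0.25·2.65 = 6.4125.
E[X²] = 0.25·11.05 + 0.25·242 + 0.25·154.88 + 0.25·7.39 = 103.83.
Var(X) = E[X²] − (E[X])² = 103.83 − 41.1202 = 62.7098.

62.7098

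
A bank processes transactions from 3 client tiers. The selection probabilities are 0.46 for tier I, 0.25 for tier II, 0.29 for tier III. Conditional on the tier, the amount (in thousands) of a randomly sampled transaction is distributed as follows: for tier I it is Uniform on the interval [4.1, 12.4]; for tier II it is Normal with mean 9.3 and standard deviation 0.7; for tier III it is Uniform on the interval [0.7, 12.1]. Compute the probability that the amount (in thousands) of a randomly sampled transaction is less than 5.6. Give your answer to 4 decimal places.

0.2078

Conditional on each tier, P(X < 5.6): I: 0.180723; II: 6.26076e-08; III: 0.429825.
By total probability, P(X < 5.6) = 0.46·0.180723 + 0.25·6.26076e-08 + 0.29·0.429825 = 0.207782.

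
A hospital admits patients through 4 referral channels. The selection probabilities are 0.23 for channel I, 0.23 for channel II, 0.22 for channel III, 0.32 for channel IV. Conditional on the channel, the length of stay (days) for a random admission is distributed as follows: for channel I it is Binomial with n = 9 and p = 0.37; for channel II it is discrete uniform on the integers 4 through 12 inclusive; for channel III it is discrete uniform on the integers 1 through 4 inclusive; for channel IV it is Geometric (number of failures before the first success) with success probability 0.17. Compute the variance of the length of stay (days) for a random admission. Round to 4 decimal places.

15.4927

Per component, I: μ=3.33, E[X²]=13.1868; II: μ=8, E[X²]=70.6667; III: μ=2.5, E[X²]=7.5; IV: μ=4.88235, E[X²]=52.5571.
E[X] = 0.23·3.33 + 0.23·8 + 0.22·2.5 + 0.32·4.88235 = 4.71825.
E[X²] = 0.23·13.1868 + 0.23·70.6667 + 0.22·7.5 + 0.32·52.5571 = 37.7546.
Var(X) = E[X²] − (E[X])² = 37.7546 − 22.2619 = 15.4927.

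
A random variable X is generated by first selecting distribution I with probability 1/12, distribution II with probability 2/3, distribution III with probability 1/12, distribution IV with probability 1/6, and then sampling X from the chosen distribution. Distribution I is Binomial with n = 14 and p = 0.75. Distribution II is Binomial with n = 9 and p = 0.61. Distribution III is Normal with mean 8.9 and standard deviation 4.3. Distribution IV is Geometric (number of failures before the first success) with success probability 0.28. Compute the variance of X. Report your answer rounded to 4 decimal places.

9.1516

Per component, I: μ=10.5, E[X²]=112.875; II: μ=5.49, E[X²]=32.2812; III: μ=8.9, E[X²]=97.7; IV: μ=2.57143, E[X²]=15.7959.
E[X] = 0.0833333·10.5 + 0.666667·5.49 + 0.0833333·8.9 + 0.166667·2.57143 = 5.70524.
E[X²] = 0.0833333·112.875 + 0.666667·32.2812 + 0.0833333·97.7 + 0.166667·15.7959 = 41.7014.
Var(X) = E[X²] − (E[X])² = 41.7014 − 32.5497 = 9.15163.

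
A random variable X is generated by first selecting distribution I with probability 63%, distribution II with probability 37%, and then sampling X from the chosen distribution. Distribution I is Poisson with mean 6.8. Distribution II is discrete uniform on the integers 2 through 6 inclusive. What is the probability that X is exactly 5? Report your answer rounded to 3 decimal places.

0.159

Conditional on each component, P(X = 5): I: 0.134946; II: 0.2.
By total probability, P(X = 5) = 0.63·0.134946 + 0.37·0.2 = 0.159016.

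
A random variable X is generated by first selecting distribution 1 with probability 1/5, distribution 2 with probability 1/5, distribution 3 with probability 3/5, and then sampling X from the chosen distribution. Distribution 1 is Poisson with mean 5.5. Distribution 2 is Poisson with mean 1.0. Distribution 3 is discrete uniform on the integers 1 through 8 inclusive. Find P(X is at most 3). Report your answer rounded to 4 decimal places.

0.4615

Conditional on each component, P(X ≤ 3): 1: 0.201699; 2: 0.981012; 3: 0.375.
By total probability, P(X ≤ 3) = 0.2·0.201699 + 0.2·0.981012 + 0.6·0.375 = 0.461542.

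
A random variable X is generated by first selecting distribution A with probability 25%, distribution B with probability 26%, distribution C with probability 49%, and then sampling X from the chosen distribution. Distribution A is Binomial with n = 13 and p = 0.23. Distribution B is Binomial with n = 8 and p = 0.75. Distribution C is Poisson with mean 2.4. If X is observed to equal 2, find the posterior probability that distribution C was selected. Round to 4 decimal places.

0.6838

Likelihoods P(X=2 | ·): A: 0.232781; B: 0.00384521; C: 0.261268.
Posterior ∝ prior × likelihood. Numerator for C: 0.49·0.261268 = 0.128021.
Normalizing constant: 0.25·0.232781 + 0.26·0.00384521 + 0.49·0.261268 = 0.187216.
P(C | observation) = 0.128021 / 0.187216 = 0.683814.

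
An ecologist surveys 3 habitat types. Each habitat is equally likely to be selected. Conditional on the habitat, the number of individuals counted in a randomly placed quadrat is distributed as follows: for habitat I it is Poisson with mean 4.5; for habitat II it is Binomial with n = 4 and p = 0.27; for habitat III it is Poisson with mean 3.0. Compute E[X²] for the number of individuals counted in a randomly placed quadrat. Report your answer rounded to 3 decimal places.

For each component E[X²] = Var + (mean)², giving I: 24.75; II: 1.9548; III: 12.
Overall E[X²] = 0.333333·24.75 + 0.333333·1.9548 + 0.333333·12 = 12.9016.

12.902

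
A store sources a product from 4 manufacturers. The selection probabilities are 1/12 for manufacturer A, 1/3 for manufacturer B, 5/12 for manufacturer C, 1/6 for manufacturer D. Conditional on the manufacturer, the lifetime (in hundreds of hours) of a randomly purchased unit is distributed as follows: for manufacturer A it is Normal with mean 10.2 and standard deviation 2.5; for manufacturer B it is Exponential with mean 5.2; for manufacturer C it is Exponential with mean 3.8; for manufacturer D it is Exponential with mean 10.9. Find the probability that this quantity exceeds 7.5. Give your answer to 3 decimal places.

Conditional on each manufacturer, P(X > 7.5): A: 0.859929; B: 0.236382; C: 0.138944; D: 0.502543.
By total probability, P(X > 7.5) = 0.0833333·0.859929 + 0.333333·0.236382 + 0.416667·0.138944 + 0.166667·0.502543 = 0.292105.

0.292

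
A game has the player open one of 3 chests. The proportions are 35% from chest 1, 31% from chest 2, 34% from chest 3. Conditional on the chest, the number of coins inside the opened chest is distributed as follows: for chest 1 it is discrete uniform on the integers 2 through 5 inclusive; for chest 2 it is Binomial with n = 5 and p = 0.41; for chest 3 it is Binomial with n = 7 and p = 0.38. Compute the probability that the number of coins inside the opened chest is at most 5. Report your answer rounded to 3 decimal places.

Conditional on each chest, P(X ≤ 5): 1: 1; 2: 1; 3: 0.985788.
By total probability, P(X ≤ 5) = 0.35·1 + 0.31·1 + 0.34·0.985788 = 0.995168.

0.995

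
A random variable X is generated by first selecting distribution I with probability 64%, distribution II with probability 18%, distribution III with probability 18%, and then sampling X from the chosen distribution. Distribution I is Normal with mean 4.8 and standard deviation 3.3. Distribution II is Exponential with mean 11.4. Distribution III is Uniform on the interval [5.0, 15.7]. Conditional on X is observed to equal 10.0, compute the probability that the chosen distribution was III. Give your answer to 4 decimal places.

0.3677

Likelihoods f(10.0 | ·): I: 0.0349315; II: 0.0364867; III: 0.0934579.
Posterior ∝ prior × likelihood. Numerator for III: 0.18·0.0934579 = 0.0168224.
Normalizing constant: 0.64·0.0349315 + 0.18·0.0364867 + 0.18·0.0934579 = 0.0457462.
P(III | observation) = 0.0168224 / 0.0457462 = 0.367734.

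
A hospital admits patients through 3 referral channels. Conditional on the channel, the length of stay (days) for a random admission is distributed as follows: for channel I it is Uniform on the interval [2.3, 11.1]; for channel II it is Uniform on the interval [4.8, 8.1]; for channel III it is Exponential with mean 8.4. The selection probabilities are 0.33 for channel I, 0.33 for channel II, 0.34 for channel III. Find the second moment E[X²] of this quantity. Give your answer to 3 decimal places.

For each component E[X²] = Var + (mean)², giving I: 51.3433; II: 42.51; III: 141.12.
Overall E[X²] = 0.33·51.3433 + 0.33·42.51 + 0.34·141.12 = 78.9524.

78.952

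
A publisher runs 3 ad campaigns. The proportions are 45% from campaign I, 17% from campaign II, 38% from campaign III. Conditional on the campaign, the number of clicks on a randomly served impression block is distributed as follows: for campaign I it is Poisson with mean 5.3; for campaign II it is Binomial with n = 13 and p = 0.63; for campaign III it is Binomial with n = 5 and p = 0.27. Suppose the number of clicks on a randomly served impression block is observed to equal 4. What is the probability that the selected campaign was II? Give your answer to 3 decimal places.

Likelihoods P(X=4 | ·): I: 0.164109; II: 0.0146381; III: 0.0193976.
Posterior ∝ prior × likelihood. Numerator for II: 0.17·0.0146381 = 0.00248847.
Normalizing constant: 0.45·0.164109 + 0.17·0.0146381 + 0.38·0.0193976 = 0.0837085.
P(II | observation) = 0.00248847 / 0.0837085 = 0.0297278.

0.030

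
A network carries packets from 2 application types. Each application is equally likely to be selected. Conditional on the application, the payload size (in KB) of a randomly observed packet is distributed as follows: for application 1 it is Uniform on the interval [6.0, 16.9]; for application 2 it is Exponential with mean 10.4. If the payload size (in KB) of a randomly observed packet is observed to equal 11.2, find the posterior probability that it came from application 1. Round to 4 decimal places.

Likelihoods f(11.2 | ·): 1: 0.0917431; 2: 0.032754.
Posterior ∝ prior × likelihood. Numerator for 1: 0.5·0.0917431 = 0.0458716.
Normalizing constant: 0.5·0.0917431 + 0.5·0.032754 = 0.0622486.
P(1 | observation) = 0.0458716 / 0.0622486 = 0.736909.

0.7369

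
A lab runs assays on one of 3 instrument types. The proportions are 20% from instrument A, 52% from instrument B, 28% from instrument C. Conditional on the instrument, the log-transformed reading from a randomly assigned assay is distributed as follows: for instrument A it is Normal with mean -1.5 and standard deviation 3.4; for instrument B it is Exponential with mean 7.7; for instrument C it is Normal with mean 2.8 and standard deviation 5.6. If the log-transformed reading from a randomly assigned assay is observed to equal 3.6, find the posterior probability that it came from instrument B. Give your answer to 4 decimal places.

Likelihoods f(3.6 | ·): A: 0.0380934; B: 0.0813697; C: 0.0705165.
Posterior ∝ prior × likelihood. Numerator for B: 0.52·0.0813697 = 0.0423122.
Normalizing constant: 0.2·0.0380934 + 0.52·0.0813697 + 0.28·0.0705165 = 0.0696755.
P(B | observation) = 0.0423122 / 0.0696755 = 0.607275.

0.6073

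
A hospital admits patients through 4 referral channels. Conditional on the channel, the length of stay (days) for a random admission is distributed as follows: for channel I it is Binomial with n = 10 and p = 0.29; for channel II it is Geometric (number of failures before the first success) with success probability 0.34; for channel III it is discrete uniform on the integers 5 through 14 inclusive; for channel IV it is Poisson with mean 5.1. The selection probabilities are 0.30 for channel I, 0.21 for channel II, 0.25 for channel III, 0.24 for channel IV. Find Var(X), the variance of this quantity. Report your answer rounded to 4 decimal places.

13.4407

Per component, I: μ=2.9, E[X²]=10.469; II: μ=1.94118, E[X²]=9.47751; III: μ=9.5, E[X²]=98.5; IV: μ=5.1, E[X²]=31.11.
E[X] = 0.3·2.9 + 0.21·1.94118 + 0.25·9.5 + 0.24·5.1 = 4.87665.
E[X²] = 0.3·10.469 + 0.21·9.47751 + 0.25·98.5 + 0.24·31.11 = 37.2224.
Var(X) = E[X²] − (E[X])² = 37.2224 − 23.7817 = 13.4407.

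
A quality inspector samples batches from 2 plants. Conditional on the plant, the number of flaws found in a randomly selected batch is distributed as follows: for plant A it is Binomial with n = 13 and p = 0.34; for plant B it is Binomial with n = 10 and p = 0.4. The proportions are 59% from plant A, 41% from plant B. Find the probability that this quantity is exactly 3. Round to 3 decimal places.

Conditional on each plant, P(X = 3): A: 0.176296; B: 0.214991.
By total probability, P(X = 3) = 0.59·0.176296 + 0.41·0.214991 = 0.192161.

0.192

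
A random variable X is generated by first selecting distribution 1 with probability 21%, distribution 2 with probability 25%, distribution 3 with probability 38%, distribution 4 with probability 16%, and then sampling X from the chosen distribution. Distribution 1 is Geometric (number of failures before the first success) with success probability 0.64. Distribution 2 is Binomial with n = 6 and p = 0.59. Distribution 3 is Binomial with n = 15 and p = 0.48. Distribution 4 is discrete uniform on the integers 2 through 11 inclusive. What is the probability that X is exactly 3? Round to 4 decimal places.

Conditional on each component, P(X = 3): 1: 0.0298598; 2: 0.283099; 3: 0.0196687; 4: 0.1.
By total probability, P(X = 3) = 0.21·0.0298598 + 0.25·0.283099 + 0.38·0.0196687 + 0.16·0.1 = 0.100519.

0.1005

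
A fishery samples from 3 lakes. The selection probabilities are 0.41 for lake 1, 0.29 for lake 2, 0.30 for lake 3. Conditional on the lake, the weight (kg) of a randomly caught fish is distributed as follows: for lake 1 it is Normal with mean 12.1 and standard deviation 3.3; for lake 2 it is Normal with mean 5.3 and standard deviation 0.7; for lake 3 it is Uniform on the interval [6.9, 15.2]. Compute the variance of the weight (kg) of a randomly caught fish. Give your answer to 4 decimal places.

Per component, 1: μ=12.1, E[X²]=157.3; 2: μ=5.3, E[X²]=28.58; 3: μ=11.05, E[X²]=127.843.
E[X] = 0.41·12.1 + 0.29·5.3 + 0.3·11.05 = 9.813.
E[X²] = 0.41·157.3 + 0.29·28.58 + 0.3·127.843 = 111.134.
Var(X) = E[X²] − (E[X])² = 111.134 − 96.295 = 14.8392.

14.8392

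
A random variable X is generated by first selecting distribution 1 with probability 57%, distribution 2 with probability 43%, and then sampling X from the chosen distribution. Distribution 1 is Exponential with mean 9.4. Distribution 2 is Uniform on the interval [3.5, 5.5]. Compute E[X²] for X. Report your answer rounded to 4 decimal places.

For each component E[X²] = Var + (mean)², giving 1: 176.72; 2: 20.5833.
Overall E[X²] = 0.57·176.72 + 0.43·20.5833 = 109.581.

109.5812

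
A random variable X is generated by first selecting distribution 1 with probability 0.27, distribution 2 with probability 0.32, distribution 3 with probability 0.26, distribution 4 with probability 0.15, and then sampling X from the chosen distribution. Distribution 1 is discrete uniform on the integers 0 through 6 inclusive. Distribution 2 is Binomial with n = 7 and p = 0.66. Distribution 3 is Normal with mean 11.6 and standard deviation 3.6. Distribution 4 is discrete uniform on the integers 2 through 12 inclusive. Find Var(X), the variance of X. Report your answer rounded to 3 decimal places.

17.670

Per component, 1: μ=3, E[X²]=13; 2: μ=4.62, E[X²]=22.9152; 3: μ=11.6, E[X²]=147.52; 4: μ=7, E[X²]=59.
E[X] = 0.27·3 + 0.32·4.62 + 0.26·11.6 + 0.15·7 = 6.3544.
E[X²] = 0.27·13 + 0.32·22.9152 + 0.26·147.52 + 0.15·59 = 58.0481.
Var(X) = E[X²] − (E[X])² = 58.0481 − 40.3784 = 17.6697.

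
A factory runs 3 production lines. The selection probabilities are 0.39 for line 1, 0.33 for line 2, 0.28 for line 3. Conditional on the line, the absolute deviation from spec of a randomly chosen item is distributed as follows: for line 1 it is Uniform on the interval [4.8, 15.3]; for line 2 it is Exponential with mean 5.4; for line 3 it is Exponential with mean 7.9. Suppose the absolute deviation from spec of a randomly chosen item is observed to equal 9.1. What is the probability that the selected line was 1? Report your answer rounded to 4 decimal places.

0.6224

Likelihoods f(9.1 | ·): 1: 0.0952381; 2: 0.0343352; 3: 0.0400046.
Posterior ∝ prior × likelihood. Numerator for 1: 0.39·0.0952381 = 0.0371429.
Normalizing constant: 0.39·0.0952381 + 0.33·0.0343352 + 0.28·0.0400046 = 0.0596748.
P(1 | observation) = 0.0371429 / 0.0596748 = 0.622422.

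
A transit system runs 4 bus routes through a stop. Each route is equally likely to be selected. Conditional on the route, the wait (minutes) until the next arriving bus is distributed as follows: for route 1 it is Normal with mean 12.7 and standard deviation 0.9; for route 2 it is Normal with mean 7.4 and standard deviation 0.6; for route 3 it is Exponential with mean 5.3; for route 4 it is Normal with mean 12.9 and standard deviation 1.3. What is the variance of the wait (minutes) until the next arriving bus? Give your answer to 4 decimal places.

Per component, 1: μ=12.7, E[X²]=162.1; 2: μ=7.4, E[X²]=55.12; 3: μ=5.3, E[X²]=56.18; 4: μ=12.9, E[X²]=168.1.
E[X] = 0.25·12.7 + 0.25·7.4 + 0.25·5.3 + 0.25·12.9 = 9.575.
E[X²] = 0.25·162.1 + 0.25·55.12 + 0.25·56.18 + 0.25·168.1 = 110.375.
Var(X) = E[X²] − (E[X])² = 110.375 − 91.6806 = 18.6944.

18.6944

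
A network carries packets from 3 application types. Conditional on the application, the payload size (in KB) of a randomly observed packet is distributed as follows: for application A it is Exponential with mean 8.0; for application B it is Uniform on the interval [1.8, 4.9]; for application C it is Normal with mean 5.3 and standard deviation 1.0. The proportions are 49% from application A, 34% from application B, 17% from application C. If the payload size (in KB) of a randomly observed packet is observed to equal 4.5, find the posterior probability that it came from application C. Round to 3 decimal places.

Likelihoods f(4.5 | ·): A: 0.0712229; B: 0.322581; C: 0.289692.
Posterior ∝ prior × likelihood. Numerator for C: 0.17·0.289692 = 0.0492476.
Normalizing constant: 0.49·0.0712229 + 0.34·0.322581 + 0.17·0.289692 = 0.193824.
P(C | observation) = 0.0492476 / 0.193824 = 0.254084.

0.254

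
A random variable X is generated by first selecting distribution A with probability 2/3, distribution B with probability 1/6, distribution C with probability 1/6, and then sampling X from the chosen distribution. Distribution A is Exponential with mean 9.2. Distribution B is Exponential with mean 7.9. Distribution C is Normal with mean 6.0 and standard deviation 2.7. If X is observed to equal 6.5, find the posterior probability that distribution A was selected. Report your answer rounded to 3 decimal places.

Likelihoods f(6.5 | ·): A: 0.0536258; B: 0.0555958; C: 0.145244.
Posterior ∝ prior × likelihood. Numerator for A: 0.666667·0.0536258 = 0.0357505.
Normalizing constant: 0.666667·0.0536258 + 0.166667·0.0555958 + 0.166667·0.145244 = 0.0692239.
P(A | observation) = 0.0357505 / 0.0692239 = 0.516448.

0.516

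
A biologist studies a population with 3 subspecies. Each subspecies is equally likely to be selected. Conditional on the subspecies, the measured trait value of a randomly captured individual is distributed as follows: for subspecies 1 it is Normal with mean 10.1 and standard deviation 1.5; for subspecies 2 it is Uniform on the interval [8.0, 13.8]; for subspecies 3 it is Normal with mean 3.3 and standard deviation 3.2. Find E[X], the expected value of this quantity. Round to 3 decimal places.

Component means — 1: 10.1; 2: 10.9; 3: 3.3.
E[X] = 0.333333·10.1 + 0.333333·10.9 + 0.333333·3.3 = 8.1.

8.100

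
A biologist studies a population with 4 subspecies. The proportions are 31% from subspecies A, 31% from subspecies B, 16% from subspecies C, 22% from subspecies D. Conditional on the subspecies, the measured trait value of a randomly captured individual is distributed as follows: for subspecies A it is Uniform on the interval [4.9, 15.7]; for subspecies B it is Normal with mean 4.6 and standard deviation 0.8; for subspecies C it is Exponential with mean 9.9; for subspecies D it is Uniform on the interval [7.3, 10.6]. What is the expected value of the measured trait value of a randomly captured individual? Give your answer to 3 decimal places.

Component means — A: 10.3; B: 4.6; C: 9.9; D: 8.95.
E[X] = 0.31·10.3 + 0.31·4.6 + 0.16·9.9 + 0.22·8.95 = 8.172.

8.172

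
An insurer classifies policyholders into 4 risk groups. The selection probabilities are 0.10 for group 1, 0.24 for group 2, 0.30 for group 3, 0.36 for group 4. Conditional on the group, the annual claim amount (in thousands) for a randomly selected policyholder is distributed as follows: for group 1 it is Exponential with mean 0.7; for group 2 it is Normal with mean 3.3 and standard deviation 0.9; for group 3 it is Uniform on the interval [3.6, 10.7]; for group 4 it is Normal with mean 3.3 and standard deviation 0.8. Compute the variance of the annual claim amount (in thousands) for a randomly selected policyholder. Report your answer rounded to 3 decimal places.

6.056

Per component, 1: μ=0.7, E[X²]=0.98; 2: μ=3.3, E[X²]=11.7; 3: μ=7.15, E[X²]=55.3233; 4: μ=3.3, E[X²]=11.53.
E[X] = 0.1·0.7 + 0.24·3.3 + 0.3·7.15 + 0.36·3.3 = 4.195.
E[X²] = 0.1·0.98 + 0.24·11.7 + 0.3·55.3233 + 0.36·11.53 = 23.6538.
Var(X) = E[X²] − (E[X])² = 23.6538 − 17.598 = 6.05578.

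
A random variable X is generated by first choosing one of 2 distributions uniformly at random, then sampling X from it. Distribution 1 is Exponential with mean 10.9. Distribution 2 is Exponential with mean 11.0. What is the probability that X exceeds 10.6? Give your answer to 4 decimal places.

0.3798

Conditional on each component, P(X > 10.6): 1: 0.378145; 2: 0.381503.
By total probability, P(X > 10.6) = 0.5·0.378145 + 0.5·0.381503 = 0.379824.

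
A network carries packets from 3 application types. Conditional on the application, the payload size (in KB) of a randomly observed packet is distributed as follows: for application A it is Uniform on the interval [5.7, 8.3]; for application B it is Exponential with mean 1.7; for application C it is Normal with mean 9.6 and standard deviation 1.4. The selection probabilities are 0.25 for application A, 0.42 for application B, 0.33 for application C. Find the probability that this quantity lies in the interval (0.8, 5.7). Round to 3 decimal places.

0.249

Conditional on each application, P(0.8 < X < 5.7): A: 0; B: 0.589653; C: 0.0026705.
By total probability, P(0.8 < X < 5.7) = 0.25·0 + 0.42·0.589653 + 0.33·0.0026705 = 0.248536.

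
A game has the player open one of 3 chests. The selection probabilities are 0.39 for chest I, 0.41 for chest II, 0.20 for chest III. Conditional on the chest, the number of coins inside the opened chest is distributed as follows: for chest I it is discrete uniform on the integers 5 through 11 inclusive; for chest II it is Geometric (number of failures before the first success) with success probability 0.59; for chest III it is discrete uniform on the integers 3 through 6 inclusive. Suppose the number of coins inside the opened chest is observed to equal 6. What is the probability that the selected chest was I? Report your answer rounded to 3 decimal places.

0.521

Likelihoods P(X=6 | ·): I: 0.142857; II: 0.00280256; III: 0.25.
Posterior ∝ prior × likelihood. Numerator for I: 0.39·0.142857 = 0.0557143.
Normalizing constant: 0.39·0.142857 + 0.41·0.00280256 + 0.2·0.25 = 0.106863.
P(I | observation) = 0.0557143 / 0.106863 = 0.52136.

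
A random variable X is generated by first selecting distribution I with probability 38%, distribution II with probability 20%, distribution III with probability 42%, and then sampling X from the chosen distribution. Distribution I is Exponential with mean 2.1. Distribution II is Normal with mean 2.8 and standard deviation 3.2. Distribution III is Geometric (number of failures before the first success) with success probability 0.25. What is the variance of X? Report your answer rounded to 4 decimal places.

Per component, I: μ=2.1, E[X²]=8.82; II: μ=2.8, E[X²]=18.08; III: μ=3, E[X²]=21.
E[X] = 0.38·2.1 + 0.2·2.8 + 0.42·3 = 2.618.
E[X²] = 0.38·8.82 + 0.2·18.08 + 0.42·21 = 15.7876.
Var(X) = E[X²] − (E[X])² = 15.7876 − 6.85392 = 8.93368.

8.9337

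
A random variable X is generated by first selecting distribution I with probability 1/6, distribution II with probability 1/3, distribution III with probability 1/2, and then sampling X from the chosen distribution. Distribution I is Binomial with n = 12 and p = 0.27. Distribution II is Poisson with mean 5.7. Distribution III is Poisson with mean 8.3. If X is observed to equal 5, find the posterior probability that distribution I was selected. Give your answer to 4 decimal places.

0.1779

Likelihoods P(X=5 | ·): I: 0.125546; II: 0.16777; III: 0.0815765.
Posterior ∝ prior × likelihood. Numerator for I: 0.166667·0.125546 = 0.0209244.
Normalizing constant: 0.166667·0.125546 + 0.333333·0.16777 + 0.5·0.0815765 = 0.117636.
P(I | observation) = 0.0209244 / 0.117636 = 0.177874.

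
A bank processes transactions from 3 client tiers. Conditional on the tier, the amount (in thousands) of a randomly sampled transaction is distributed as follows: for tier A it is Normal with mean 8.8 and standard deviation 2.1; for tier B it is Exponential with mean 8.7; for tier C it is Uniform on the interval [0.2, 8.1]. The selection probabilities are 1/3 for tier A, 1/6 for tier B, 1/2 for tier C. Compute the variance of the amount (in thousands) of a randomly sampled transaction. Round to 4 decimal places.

Per component, A: μ=8.8, E[X²]=81.85; B: μ=8.7, E[X²]=151.38; C: μ=4.15, E[X²]=22.4233.
E[X] = 0.333333·8.8 + 0.166667·8.7 + 0.5·4.15 = 6.45833.
E[X²] = 0.333333·81.85 + 0.166667·151.38 + 0.5·22.4233 = 63.725.
Var(X) = E[X²] − (E[X])² = 63.725 − 41.7101 = 22.0149.

22.0149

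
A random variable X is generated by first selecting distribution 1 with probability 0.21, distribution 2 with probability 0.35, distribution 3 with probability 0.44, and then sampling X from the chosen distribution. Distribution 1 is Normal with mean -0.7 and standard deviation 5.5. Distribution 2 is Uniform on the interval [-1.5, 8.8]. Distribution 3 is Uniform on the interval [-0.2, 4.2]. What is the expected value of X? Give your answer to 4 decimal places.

Component means — 1: -0.7; 2: 3.65; 3: 2.
E[X] = 0.21·-0.7 + 0.35·3.65 + 0.44·2 = 2.0105.

2.0105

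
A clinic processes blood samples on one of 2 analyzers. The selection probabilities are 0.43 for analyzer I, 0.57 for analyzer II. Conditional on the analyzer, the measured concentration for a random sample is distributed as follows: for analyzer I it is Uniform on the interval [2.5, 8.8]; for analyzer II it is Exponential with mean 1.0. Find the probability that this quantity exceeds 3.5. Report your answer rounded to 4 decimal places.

0.3790

Conditional on each analyzer, P(X > 3.5): I: 0.84127; II: 0.0301974.
By total probability, P(X > 3.5) = 0.43·0.84127 + 0.57·0.0301974 = 0.378959.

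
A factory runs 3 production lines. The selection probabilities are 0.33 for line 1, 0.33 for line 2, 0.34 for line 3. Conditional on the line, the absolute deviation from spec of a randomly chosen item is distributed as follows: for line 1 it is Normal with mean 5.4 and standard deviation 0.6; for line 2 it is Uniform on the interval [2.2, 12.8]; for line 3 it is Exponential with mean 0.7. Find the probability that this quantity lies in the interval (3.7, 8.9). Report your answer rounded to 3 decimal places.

0.493

Conditional on each line, P(3.7 < X < 8.9): 1: 0.997697; 2: 0.490566; 3: 0.00506041.
By total probability, P(3.7 < X < 8.9) = 0.33·0.997697 + 0.33·0.490566 + 0.34·0.00506041 = 0.492847.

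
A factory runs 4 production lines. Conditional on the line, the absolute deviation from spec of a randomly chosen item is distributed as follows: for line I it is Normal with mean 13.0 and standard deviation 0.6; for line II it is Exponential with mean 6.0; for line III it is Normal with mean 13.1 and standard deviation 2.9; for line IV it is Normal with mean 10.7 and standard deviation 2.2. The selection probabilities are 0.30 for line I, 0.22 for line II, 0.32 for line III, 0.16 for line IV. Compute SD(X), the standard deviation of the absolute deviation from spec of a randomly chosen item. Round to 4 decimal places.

Per component, I: μ=13, E[X²]=169.36; II: μ=6, E[X²]=72; III: μ=13.1, E[X²]=180.02; IV: μ=10.7, E[X²]=119.33.
E[X] = 0.3·13 + 0.22·6 + 0.32·13.1 + 0.16·10.7 = 11.124.
E[X²] = 0.3·169.36 + 0.22·72 + 0.32·180.02 + 0.16·119.33 = 143.347.
Var(X) = E[X²] − (E[X])² = 143.347 − 123.743 = 19.6038.
SD(X) = √19.6038 = 4.42762.

4.4276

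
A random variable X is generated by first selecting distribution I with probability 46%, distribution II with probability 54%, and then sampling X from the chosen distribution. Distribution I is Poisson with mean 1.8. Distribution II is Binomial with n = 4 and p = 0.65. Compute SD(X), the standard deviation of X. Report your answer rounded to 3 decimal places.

1.216

Per component, I: μ=1.8, E[X²]=5.04; II: μ=2.6, E[X²]=7.67.
E[X] = 0.46·1.8 + 0.54·2.6 = 2.232.
E[X²] = 0.46·5.04 + 0.54·7.67 = 6.4602.
Var(X) = E[X²] − (E[X])² = 6.4602 − 4.98182 = 1.47838.
SD(X) = √1.47838 = 1.21588.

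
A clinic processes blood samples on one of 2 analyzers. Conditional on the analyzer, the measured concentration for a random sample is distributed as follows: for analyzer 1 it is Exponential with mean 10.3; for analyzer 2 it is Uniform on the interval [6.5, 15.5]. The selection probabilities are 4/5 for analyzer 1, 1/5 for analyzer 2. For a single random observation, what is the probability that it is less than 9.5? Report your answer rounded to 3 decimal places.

0.549

Conditional on each analyzer, P(X < 9.5): 1: 0.602408; 2: 0.333333.
By total probability, P(X < 9.5) = 0.8·0.602408 + 0.2·0.333333 = 0.548593.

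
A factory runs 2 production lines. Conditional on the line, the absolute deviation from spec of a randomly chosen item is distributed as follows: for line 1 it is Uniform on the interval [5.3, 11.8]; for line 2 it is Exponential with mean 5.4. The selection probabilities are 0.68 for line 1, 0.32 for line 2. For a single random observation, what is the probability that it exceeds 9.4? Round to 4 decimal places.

0.3072

Conditional on each line, P(X > 9.4): 1: 0.369231; 2: 0.17539.
By total probability, P(X > 9.4) = 0.68·0.369231 + 0.32·0.17539 = 0.307202.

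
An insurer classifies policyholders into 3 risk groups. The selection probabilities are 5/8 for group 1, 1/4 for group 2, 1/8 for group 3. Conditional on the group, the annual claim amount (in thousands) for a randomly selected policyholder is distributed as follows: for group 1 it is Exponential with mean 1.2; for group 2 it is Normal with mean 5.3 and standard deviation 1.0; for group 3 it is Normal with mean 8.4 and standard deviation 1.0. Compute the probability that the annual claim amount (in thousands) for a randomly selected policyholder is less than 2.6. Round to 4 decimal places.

Conditional on each group, P(X < 2.6): 1: 0.885441; 2: 0.00346697; 3: 3.31575e-09.
By total probability, P(X < 2.6) = 0.625·0.885441 + 0.25·0.00346697 + 0.125·3.31575e-09 = 0.554267.

0.5543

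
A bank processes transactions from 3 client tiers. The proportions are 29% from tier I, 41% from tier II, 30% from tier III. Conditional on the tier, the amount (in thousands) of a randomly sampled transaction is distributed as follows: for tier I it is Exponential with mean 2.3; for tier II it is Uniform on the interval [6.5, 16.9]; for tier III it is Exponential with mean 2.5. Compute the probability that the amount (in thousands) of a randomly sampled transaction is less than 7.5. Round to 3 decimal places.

0.603

Conditional on each tier, P(X < 7.5): I: 0.961645; II: 0.0961538; III: 0.950213.
By total probability, P(X < 7.5) = 0.29·0.961645 + 0.41·0.0961538 + 0.3·0.950213 = 0.603364.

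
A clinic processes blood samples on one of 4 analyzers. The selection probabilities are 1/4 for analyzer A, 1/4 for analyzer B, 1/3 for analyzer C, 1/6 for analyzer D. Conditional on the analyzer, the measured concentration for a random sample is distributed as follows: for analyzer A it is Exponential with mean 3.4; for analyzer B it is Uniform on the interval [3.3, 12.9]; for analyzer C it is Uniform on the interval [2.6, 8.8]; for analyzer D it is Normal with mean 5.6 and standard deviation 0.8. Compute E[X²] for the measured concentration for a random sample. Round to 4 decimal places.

41.3336

For each component E[X²] = Var + (mean)², giving A: 23.12; B: 73.29; C: 35.6933; D: 32.
Overall E[X²] = 0.25·23.12 + 0.25·73.29 + 0.333333·35.6933 + 0.166667·32 = 41.3336.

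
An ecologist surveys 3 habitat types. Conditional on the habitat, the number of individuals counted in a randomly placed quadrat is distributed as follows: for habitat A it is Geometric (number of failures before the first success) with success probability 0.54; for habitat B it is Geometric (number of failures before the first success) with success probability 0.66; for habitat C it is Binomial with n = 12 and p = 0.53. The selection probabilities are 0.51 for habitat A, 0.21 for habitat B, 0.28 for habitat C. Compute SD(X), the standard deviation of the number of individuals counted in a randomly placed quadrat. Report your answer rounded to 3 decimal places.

2.856

Per component, A: μ=0.851852, E[X²]=2.30316; B: μ=0.515152, E[X²]=1.04591; C: μ=6.36, E[X²]=43.4388.
E[X] = 0.51·0.851852 + 0.21·0.515152 + 0.28·6.36 = 2.32343.
E[X²] = 0.51·2.30316 + 0.21·1.04591 + 0.28·43.4388 = 13.5571.
Var(X) = E[X²] − (E[X])² = 13.5571 − 5.39831 = 8.15881.
SD(X) = √8.15881 = 2.85636.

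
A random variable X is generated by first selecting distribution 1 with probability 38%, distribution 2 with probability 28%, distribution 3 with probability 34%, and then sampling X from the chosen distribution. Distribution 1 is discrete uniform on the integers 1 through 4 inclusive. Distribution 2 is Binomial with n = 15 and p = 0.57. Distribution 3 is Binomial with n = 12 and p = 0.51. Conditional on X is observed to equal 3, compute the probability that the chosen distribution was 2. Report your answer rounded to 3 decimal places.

Likelihoods P(X=3 | ·): 1: 0.25; 2: 0.00336711; 3: 0.0475224.
Posterior ∝ prior × likelihood. Numerator for 2: 0.28·0.00336711 = 0.000942791.
Normalizing constant: 0.38·0.25 + 0.28·0.00336711 + 0.34·0.0475224 = 0.1121.
P(2 | observation) = 0.000942791 / 0.1121 = 0.00841024.

0.008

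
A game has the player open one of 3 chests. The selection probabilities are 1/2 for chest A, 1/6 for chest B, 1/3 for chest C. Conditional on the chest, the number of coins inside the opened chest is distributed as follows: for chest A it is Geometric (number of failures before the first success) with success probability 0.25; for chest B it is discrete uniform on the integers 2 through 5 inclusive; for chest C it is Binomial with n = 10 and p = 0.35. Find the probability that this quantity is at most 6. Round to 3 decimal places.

Conditional on each chest, P(X ≤ 6): A: 0.866516; B: 1; C: 0.973976.
By total probability, P(X ≤ 6) = 0.5·0.866516 + 0.166667·1 + 0.333333·0.973976 = 0.924583.

0.925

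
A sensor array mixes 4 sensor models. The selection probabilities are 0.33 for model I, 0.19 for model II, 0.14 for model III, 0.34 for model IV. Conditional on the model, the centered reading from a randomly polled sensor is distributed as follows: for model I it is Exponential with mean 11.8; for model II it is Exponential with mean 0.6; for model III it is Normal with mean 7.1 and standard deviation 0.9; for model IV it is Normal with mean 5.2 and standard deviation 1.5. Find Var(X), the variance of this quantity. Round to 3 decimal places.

Per component, I: μ=11.8, E[X²]=278.48; II: μ=0.6, E[X²]=0.72; III: μ=7.1, E[X²]=51.22; IV: μ=5.2, E[X²]=29.29.
E[X] = 0.33·11.8 + 0.19·0.6 + 0.14·7.1 + 0.34·5.2 = 6.77.
E[X²] = 0.33·278.48 + 0.19·0.72 + 0.14·51.22 + 0.34·29.29 = 109.165.
Var(X) = E[X²] − (E[X])² = 109.165 − 45.8329 = 63.3317.

63.332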